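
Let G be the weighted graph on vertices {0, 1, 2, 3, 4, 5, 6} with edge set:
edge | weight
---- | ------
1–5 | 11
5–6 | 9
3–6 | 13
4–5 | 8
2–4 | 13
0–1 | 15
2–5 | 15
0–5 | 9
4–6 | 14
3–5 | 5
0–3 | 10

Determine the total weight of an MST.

Prim, starting at 4.
Step 1: frontier [4–5 8, 2–4 13, 4–6 14] → take 4–5 (8); add 5.
Step 2: frontier [2–4 13, 4–6 14, 3–5 5, 0–5 9, 5–6 9, 1–5 11, 2–5 15] → take 3–5 (5); add 3.
Step 3: frontier [0–3 10, 3–6 13, 2–4 13, 4–6 14, 0–5 9, 5–6 9, 1–5 11, 2–5 15] → take 0–5 (9); add 0.
Step 4: frontier [0–1 15, 3–6 13, 2–4 13, 4–6 14, 5–6 9, 1–5 11, 2–5 15] → take 5–6 (9); add 6.
Step 5: frontier [0–1 15, 2–4 13, 1–5 11, 2–5 15] → take 1–5 (11); add 1.
Step 6: frontier [2–4 13, 2–5 15] → take 2–4 (13); add 2.
MST edges: 4–5, 3–5, 0–5, 5–6, 1–5, 2–4; total weight 8+5+9+9+11+13 = 55.

55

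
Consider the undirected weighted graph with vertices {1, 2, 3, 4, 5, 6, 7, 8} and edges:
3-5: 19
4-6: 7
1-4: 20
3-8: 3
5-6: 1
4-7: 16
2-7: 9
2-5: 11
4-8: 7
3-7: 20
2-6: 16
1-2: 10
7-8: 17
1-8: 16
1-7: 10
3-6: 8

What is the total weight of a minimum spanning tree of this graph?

48

Prim, starting at 1.
Step 1: cheapest edge leaving the tree is 1-2 (10); add 2.
Step 2: cheapest edge leaving the tree is 2-7 (9); add 7.
Step 3: cheapest edge leaving the tree is 2-5 (11); add 5.
Step 4: cheapest edge leaving the tree is 5-6 (1); add 6.
Step 5: cheapest edge leaving the tree is 4-6 (7); add 4.
Step 6: cheapest edge leaving the tree is 4-8 (7); add 8.
Step 7: cheapest edge leaving the tree is 3-8 (3); add 3.
MST edges: 1-2, 2-7, 2-5, 5-6, 4-6, 4-8, 3-8; total weight 10+9+11+1+7+7+3 = 48.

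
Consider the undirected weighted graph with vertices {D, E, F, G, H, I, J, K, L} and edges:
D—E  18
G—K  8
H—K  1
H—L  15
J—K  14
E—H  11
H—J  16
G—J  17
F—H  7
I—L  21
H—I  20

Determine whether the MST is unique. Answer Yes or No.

Yes

Sort edges by weight, then run Kruskal:
H—K (1): add — endpoints in different components.
F—H (7): add — endpoints in different components.
G—K (8): add — endpoints in different components.
E—H (11): add — endpoints in different components.
J—K (14): add — endpoints in different components.
H—L (15): add — endpoints in different components.
H—J (16): skip — H and J already connected.
G—J (17): skip — G and J already connected.
D—E (18): add — endpoints in different components.
H—I (20): add — endpoints in different components.
Every non-tree edge has weight strictly greater than the heaviest edge on the tree path between its endpoints, so the MST is unique.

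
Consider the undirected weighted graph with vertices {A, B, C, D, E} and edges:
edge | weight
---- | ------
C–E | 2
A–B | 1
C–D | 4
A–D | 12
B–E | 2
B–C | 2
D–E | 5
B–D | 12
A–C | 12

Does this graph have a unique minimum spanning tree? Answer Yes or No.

No

Sort edges by weight, then run Kruskal:
A–B (1): add — endpoints in different components.
B–C (2): add — endpoints in different components.
B–E (2): add — endpoints in different components.
C–E (2): skip — C and E already connected.
C–D (4): add — endpoints in different components.
Non-tree edge C–E has weight 2, equal to the heaviest edge on its tree cycle — swapping gives another MST of the same weight. Not unique.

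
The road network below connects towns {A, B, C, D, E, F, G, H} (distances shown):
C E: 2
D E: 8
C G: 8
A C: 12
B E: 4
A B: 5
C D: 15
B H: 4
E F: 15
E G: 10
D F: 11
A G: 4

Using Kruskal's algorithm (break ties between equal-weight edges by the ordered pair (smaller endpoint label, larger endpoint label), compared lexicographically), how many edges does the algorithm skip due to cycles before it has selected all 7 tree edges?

2

Kruskal's algorithm — process edges by increasing weight (ties by edge label):
C E (2): add — endpoints in different components.
A G (4): add — endpoints in different components.
B E (4): add — endpoints in different components.
B H (4): add — endpoints in different components.
A B (5): add — endpoints in different components.
C G (8): skip — C and G already connected.
D E (8): add — endpoints in different components.
E G (10): skip — E and G already connected.
D F (11): add — endpoints in different components.
Edges rejected before the tree was complete: 2.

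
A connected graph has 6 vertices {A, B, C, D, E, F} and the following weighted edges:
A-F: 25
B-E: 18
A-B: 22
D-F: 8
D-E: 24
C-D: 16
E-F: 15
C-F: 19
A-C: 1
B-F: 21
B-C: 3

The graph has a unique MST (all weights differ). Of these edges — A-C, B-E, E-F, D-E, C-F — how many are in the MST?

Sort edges by weight, then run Kruskal:
A-C (1): add. Components now {A,C} {B} {D} {E} {F}
B-C (3): add. Components now {A,B,C} {D} {E} {F}
D-F (8): add. Components now {A,B,C} {D,F} {E}
E-F (15): add. Components now {A,B,C} {D,E,F}
C-D (16): add. Components now {A,B,C,D,E,F}
MST edge set: {A-C, B-C, D-F, E-F, C-D}.
Of the listed edges, {A-C, E-F} are in the MST → 2.

2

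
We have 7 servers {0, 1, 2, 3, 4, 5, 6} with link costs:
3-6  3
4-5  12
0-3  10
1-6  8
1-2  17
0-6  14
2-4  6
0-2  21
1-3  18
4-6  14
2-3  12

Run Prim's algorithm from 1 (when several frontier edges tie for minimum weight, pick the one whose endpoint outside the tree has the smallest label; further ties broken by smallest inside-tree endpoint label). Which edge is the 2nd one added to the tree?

Grow the tree from 1 using Prim:
Step 1: frontier [1-6 8, 1-2 17, 1-3 18] → take 1-6 (8); add 6.
Step 2: frontier [1-2 17, 1-3 18, 3-6 3, 0-6 14, 4-6 14] → take 3-6 (3); add 3.
Step 3: frontier [1-2 17, 0-3 10, 2-3 12, 0-6 14, 4-6 14] → take 0-3 (10); add 0.
Step 4: frontier [0-2 21, 1-2 17, 2-3 12, 4-6 14] → take 2-3 (12); add 2.
Step 5: frontier [2-4 6, 4-6 14] → take 2-4 (6); add 4.
Step 6: frontier [4-5 12] → take 4-5 (12); add 5.
The 2nd edge added is 3-6.

3-6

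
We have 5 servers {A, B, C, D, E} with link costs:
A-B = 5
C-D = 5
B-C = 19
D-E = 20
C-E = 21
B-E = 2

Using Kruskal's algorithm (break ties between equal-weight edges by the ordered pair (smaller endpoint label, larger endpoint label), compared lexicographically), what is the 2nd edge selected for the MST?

Sort edges by weight, then run Kruskal:
B-E (2): add — endpoints in different components.
A-B (5): add — endpoints in different components.
C-D (5): add — endpoints in different components.
B-C (19): add — endpoints in different components.
The 2nd edge added is A-B.

A-B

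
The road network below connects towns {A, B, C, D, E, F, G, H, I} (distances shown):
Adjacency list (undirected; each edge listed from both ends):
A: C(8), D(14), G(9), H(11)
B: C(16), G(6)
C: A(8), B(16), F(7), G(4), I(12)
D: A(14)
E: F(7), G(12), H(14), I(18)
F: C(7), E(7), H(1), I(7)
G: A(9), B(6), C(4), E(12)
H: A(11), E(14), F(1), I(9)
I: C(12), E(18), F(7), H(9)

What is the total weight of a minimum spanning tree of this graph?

Prim's algorithm from B:
Step 1: cheapest edge leaving the tree is B-G (6); add G.
Step 2: cheapest edge leaving the tree is C-G (4); add C.
Step 3: cheapest edge leaving the tree is C-F (7); add F.
Step 4: cheapest edge leaving the tree is F-H (1); add H.
Step 5: cheapest edge leaving the tree is E-F (7); add E.
Step 6: cheapest edge leaving the tree is F-I (7); add I.
Step 7: cheapest edge leaving the tree is A-C (8); add A.
Step 8: cheapest edge leaving the tree is A-D (14); add D.
MST edges: B-G, C-G, C-F, F-H, E-F, F-I, A-C, A-D; total weight 6+4+7+1+7+7+8+14 = 54.

54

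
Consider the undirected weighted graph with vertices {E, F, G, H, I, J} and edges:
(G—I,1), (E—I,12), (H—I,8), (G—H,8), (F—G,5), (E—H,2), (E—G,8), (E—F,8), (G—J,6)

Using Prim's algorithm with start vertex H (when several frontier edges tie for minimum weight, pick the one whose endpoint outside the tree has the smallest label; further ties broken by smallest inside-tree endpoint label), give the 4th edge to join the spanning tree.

Prim, starting at H.
Step 1: cheapest edge leaving the tree is E—H (2); add E.
Step 2: cheapest edge leaving the tree is E—F (8); add F.
Step 3: cheapest edge leaving the tree is F—G (5); add G.
Step 4: cheapest edge leaving the tree is G—I (1); add I.
Step 5: cheapest edge leaving the tree is G—J (6); add J.
The 4th edge added is G—I.

G-I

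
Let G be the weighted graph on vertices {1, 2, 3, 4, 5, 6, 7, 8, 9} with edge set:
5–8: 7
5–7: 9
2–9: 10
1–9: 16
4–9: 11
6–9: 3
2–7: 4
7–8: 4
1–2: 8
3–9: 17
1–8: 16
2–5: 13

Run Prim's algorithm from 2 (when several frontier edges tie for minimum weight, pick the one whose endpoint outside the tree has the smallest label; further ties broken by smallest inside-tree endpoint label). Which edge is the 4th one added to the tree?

Prim's algorithm from 2:
Step 1: frontier [2–7 4, 1–2 8, 2–9 10, 2–5 13] → take 2–7 (4); add 7.
Step 2: frontier [1–2 8, 2–9 10, 2–5 13, 7–8 4, 5–7 9] → take 7–8 (4); add 8.
Step 3: frontier [1–2 8, 2–9 10, 2–5 13, 5–7 9, 5–8 7, 1–8 16] → take 5–8 (7); add 5.
Step 4: frontier [1–2 8, 2–9 10, 1–8 16] → take 1–2 (8); add 1.
Step 5: frontier [1–9 16, 2–9 10] → take 2–9 (10); add 9.
Step 6: frontier [6–9 3, 4–9 11, 3–9 17] → take 6–9 (3); add 6.
Step 7: frontier [4–9 11, 3–9 17] → take 4–9 (11); add 4.
Step 8: frontier [3–9 17] → take 3–9 (17); add 3.
The 4th edge added is 1–2.

1-2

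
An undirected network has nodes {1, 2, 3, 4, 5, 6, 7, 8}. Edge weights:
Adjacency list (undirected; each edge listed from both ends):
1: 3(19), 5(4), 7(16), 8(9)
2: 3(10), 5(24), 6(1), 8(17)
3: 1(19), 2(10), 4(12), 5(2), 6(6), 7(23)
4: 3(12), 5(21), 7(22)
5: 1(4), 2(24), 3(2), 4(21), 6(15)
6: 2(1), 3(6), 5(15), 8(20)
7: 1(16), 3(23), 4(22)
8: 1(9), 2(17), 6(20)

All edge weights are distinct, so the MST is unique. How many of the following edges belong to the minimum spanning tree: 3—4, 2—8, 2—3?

1

Sort edges by weight, then run Kruskal:
2—6 (1): add — endpoints in different components.
3—5 (2): add — endpoints in different components.
1—5 (4): add — endpoints in different components.
3—6 (6): add — endpoints in different components.
1—8 (9): add — endpoints in different components.
2—3 (10): skip — 2 and 3 already connected.
3—4 (12): add — endpoints in different components.
5—6 (15): skip — 5 and 6 already connected.
1—7 (16): add — endpoints in different components.
MST edge set: {2—6, 3—5, 1—5, 3—6, 1—8, 3—4, 1—7}.
Of the listed edges, {3—4} are in the MST → 1.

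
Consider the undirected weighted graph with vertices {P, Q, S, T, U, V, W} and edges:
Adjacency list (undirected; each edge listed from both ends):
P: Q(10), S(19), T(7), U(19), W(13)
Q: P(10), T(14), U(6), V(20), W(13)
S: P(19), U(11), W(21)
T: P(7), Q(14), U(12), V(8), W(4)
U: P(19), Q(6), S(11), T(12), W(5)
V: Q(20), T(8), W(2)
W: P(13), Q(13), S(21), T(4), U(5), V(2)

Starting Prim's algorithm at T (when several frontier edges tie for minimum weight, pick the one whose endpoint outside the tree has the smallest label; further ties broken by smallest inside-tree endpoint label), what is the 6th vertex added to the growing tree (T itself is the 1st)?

Prim, starting at T.
Step 1: cheapest edge leaving the tree is T—W (4); add W.
Step 2: cheapest edge leaving the tree is V—W (2); add V.
Step 3: cheapest edge leaving the tree is U—W (5); add U.
Step 4: cheapest edge leaving the tree is Q—U (6); add Q.
Step 5: cheapest edge leaving the tree is P—T (7); add P.
Step 6: cheapest edge leaving the tree is S—U (11); add S.
Vertex order: T, W, V, U, Q, P, S. The 6th vertex is P.

P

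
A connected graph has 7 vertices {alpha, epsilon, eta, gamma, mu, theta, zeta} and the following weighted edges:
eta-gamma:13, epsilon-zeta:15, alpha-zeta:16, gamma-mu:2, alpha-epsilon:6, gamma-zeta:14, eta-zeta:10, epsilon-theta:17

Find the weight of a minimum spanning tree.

Prim's algorithm from theta:
Step 1: cheapest edge leaving the tree is epsilon-theta (17); add epsilon.
Step 2: cheapest edge leaving the tree is alpha-epsilon (6); add alpha.
Step 3: cheapest edge leaving the tree is epsilon-zeta (15); add zeta.
Step 4: cheapest edge leaving the tree is eta-zeta (10); add eta.
Step 5: cheapest edge leaving the tree is eta-gamma (13); add gamma.
Step 6: cheapest edge leaving the tree is gamma-mu (2); add mu.
MST edges: epsilon-theta, alpha-epsilon, epsilon-zeta, eta-zeta, eta-gamma, gamma-mu; total weight 17+6+15+10+13+2 = 63.

63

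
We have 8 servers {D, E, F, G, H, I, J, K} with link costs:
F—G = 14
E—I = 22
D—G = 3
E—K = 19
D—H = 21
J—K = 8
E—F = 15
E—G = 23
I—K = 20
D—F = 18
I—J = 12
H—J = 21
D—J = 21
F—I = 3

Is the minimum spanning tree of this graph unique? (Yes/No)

Sort edges by weight, then run Kruskal:
D—G (3): add — endpoints in different components.
F—I (3): add — endpoints in different components.
J—K (8): add — endpoints in different components.
I—J (12): add — endpoints in different components.
F—G (14): add — endpoints in different components.
E—F (15): add — endpoints in different components.
D—F (18): skip — D and F already connected.
E—K (19): skip — E and K already connected.
I—K (20): skip — I and K already connected.
D—H (21): add — endpoints in different components.
Non-tree edge H—J has weight 21, equal to the heaviest edge on its tree cycle — swapping gives another MST of the same weight. Not unique.

No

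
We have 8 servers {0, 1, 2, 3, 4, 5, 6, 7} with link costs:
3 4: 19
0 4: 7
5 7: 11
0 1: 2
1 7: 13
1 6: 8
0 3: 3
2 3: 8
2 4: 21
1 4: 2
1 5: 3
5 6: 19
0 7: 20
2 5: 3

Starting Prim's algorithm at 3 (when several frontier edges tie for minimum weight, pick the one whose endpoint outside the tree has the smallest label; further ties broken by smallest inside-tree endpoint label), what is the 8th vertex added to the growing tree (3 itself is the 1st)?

Prim's algorithm from 3:
Step 1: frontier [0 3 3, 2 3 8, 3 4 19] → take 0 3 (3); add 0.
Step 2: frontier [0 1 2, 0 4 7, 0 7 20, 2 3 8, 3 4 19] → take 0 1 (2); add 1.
Step 3: frontier [0 4 7, 0 7 20, 1 4 2, 1 5 3, 1 6 8, 1 7 13, 2 3 8, 3 4 19] → take 1 4 (2); add 4.
Step 4: frontier [0 7 20, 1 5 3, 1 6 8, 1 7 13, 2 3 8, 2 4 21] → take 1 5 (3); add 5.
Step 5: frontier [0 7 20, 1 6 8, 1 7 13, 2 3 8, 2 4 21, 2 5 3, 5 7 11, 5 6 19] → take 2 5 (3); add 2.
Step 6: frontier [0 7 20, 1 6 8, 1 7 13, 5 7 11, 5 6 19] → take 1 6 (8); add 6.
Step 7: frontier [0 7 20, 1 7 13, 5 7 11] → take 5 7 (11); add 7.
Vertex order: 3, 0, 1, 4, 5, 2, 6, 7. The 8th vertex is 7.

7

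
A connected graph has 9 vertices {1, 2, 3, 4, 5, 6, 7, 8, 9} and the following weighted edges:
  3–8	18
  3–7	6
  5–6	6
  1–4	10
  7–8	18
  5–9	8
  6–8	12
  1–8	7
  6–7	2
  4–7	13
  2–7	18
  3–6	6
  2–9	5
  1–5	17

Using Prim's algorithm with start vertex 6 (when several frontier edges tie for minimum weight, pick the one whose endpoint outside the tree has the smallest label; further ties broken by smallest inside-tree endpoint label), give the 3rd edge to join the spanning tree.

Prim's algorithm from 6:
Step 1: cheapest edge leaving the tree is 6–7 (2); add 7.
Step 2: cheapest edge leaving the tree is 3–6 (6); add 3.
Step 3: cheapest edge leaving the tree is 5–6 (6); add 5.
Step 4: cheapest edge leaving the tree is 5–9 (8); add 9.
Step 5: cheapest edge leaving the tree is 2–9 (5); add 2.
Step 6: cheapest edge leaving the tree is 6–8 (12); add 8.
Step 7: cheapest edge leaving the tree is 1–8 (7); add 1.
Step 8: cheapest edge leaving the tree is 1–4 (10); add 4.
The 3rd edge added is 5–6.

5-6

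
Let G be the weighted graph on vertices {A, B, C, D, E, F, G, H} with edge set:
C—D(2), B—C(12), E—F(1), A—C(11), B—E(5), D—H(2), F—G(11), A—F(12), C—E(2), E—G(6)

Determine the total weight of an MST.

Sort edges by weight, then run Kruskal:
E—F (1): add — endpoints in different components.
C—D (2): add — endpoints in different components.
C—E (2): add — endpoints in different components.
D—H (2): add — endpoints in different components.
B—E (5): add — endpoints in different components.
E—G (6): add — endpoints in different components.
A—C (11): add — endpoints in different components.
MST edges: E—F, C—D, C—E, D—H, B—E, E—G, A—C; total weight 1+2+2+2+5+6+11 = 29.

29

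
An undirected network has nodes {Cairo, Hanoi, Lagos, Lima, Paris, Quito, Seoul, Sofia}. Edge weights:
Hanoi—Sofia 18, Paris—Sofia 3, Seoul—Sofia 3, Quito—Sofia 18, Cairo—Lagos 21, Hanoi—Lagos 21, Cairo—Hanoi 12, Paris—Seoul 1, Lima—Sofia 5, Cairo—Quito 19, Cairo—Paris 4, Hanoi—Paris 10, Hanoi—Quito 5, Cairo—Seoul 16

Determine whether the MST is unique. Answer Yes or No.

No

Kruskal's algorithm — process edges by increasing weight (ties by edge label):
Paris—Seoul (1): add — endpoints in different components.
Paris—Sofia (3): add — endpoints in different components.
Seoul—Sofia (3): skip — Seoul and Sofia already connected.
Cairo—Paris (4): add — endpoints in different components.
Hanoi—Quito (5): add — endpoints in different components.
Lima—Sofia (5): add — endpoints in different components.
Hanoi—Paris (10): add — endpoints in different components.
Cairo—Hanoi (12): skip — Cairo and Hanoi already connected.
Cairo—Seoul (16): skip — Seoul and Cairo already connected.
Hanoi—Sofia (18): skip — Sofia and Hanoi already connected.
Quito—Sofia (18): skip — Sofia and Quito already connected.
Cairo—Quito (19): skip — Cairo and Quito already connected.
Cairo—Lagos (21): add — endpoints in different components.
Non-tree edge Hanoi—Lagos has weight 21, equal to the heaviest edge on its tree cycle — swapping gives another MST of the same weight. Not unique.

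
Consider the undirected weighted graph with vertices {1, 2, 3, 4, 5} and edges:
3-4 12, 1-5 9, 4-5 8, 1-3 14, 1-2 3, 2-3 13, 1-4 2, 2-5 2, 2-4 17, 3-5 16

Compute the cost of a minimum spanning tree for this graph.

19

Kruskal's algorithm — process edges by increasing weight (ties by edge label):
1-4 (2): add. Components now {1,4} {2} {3} {5}
2-5 (2): add. Components now {1,4} {2,5} {3}
1-2 (3): add. Components now {1,2,4,5} {3}
4-5 (8): skip — 4 and 5 already connected.
1-5 (9): skip — 1 and 5 already connected.
3-4 (12): add. Components now {1,2,3,4,5}
MST edges: 1-4, 2-5, 1-2, 3-4; total weight 2+2+3+12 = 19.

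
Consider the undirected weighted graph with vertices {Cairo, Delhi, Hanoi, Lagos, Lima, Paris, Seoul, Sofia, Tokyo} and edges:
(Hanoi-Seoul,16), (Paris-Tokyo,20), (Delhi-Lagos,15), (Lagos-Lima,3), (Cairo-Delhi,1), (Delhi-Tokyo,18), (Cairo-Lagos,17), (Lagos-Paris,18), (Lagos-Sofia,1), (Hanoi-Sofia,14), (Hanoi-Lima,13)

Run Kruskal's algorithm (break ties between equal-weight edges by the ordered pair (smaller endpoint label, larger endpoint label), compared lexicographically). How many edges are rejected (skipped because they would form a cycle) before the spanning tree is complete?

Sort edges by weight, then run Kruskal:
Cairo-Delhi (1): add — endpoints in different components.
Lagos-Sofia (1): add — endpoints in different components.
Lagos-Lima (3): add — endpoints in different components.
Hanoi-Lima (13): add — endpoints in different components.
Hanoi-Sofia (14): skip — Sofia and Hanoi already connected.
Delhi-Lagos (15): add — endpoints in different components.
Hanoi-Seoul (16): add — endpoints in different components.
Cairo-Lagos (17): skip — Lagos and Cairo already connected.
Delhi-Tokyo (18): add — endpoints in different components.
Lagos-Paris (18): add — endpoints in different components.
Edges rejected before the tree was complete: 2.

2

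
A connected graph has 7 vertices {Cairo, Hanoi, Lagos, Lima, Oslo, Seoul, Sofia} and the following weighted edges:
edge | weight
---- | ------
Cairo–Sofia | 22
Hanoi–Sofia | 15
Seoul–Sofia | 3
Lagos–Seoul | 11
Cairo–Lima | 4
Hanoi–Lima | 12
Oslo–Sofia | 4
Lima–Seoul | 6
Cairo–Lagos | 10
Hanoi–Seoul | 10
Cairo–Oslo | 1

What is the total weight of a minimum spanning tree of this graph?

Sort edges by weight, then run Kruskal:
Cairo–Oslo (1): add — endpoints in different components.
Seoul–Sofia (3): add — endpoints in different components.
Cairo–Lima (4): add — endpoints in different components.
Oslo–Sofia (4): add — endpoints in different components.
Lima–Seoul (6): skip — Lima and Seoul already connected.
Cairo–Lagos (10): add — endpoints in different components.
Hanoi–Seoul (10): add — endpoints in different components.
MST edges: Cairo–Oslo, Seoul–Sofia, Cairo–Lima, Oslo–Sofia, Cairo–Lagos, Hanoi–Seoul; total weight 1+3+4+4+10+10 = 32.

32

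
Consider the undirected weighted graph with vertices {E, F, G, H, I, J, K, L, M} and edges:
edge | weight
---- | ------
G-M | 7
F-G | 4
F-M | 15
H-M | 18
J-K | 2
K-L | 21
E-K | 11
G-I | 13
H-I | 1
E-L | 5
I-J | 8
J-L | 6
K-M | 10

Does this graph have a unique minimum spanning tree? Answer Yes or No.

Yes

Sort edges by weight, then run Kruskal:
H-I (1): add — endpoints in different components.
J-K (2): add — endpoints in different components.
F-G (4): add — endpoints in different components.
E-L (5): add — endpoints in different components.
J-L (6): add — endpoints in different components.
G-M (7): add — endpoints in different components.
I-J (8): add — endpoints in different components.
K-M (10): add — endpoints in different components.
Every non-tree edge has weight strictly greater than the heaviest edge on the tree path between its endpoints, so the MST is unique.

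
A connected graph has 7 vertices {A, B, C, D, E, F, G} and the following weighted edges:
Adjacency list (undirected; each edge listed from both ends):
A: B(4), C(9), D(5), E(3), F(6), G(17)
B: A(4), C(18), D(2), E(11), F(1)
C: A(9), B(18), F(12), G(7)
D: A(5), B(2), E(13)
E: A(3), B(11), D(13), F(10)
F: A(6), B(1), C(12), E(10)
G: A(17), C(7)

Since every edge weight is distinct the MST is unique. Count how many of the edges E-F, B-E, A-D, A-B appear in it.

1

Kruskal: consider edges lightest-first.
B-F (1): add. Components now {A} {B,F} {C} {D} {E} {G}
B-D (2): add. Components now {A} {B,D,F} {C} {E} {G}
A-E (3): add. Components now {A,E} {B,D,F} {C} {G}
A-B (4): add. Components now {A,B,D,E,F} {C} {G}
A-D (5): skip — A and D already connected.
A-F (6): skip — A and F already connected.
C-G (7): add. Components now {A,B,D,E,F} {C,G}
A-C (9): add. Components now {A,B,C,D,E,F,G}
MST edge set: {B-F, B-D, A-E, A-B, C-G, A-C}.
Of the listed edges, {A-B} are in the MST → 1.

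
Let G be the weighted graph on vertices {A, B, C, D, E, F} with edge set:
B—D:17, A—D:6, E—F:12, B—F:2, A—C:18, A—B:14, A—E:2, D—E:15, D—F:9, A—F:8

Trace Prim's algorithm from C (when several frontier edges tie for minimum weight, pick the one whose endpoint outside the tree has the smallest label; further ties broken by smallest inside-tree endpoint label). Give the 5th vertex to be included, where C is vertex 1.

F

Prim's algorithm from C:
Step 1: frontier [A—C 18] → take A—C (18); add A.
Step 2: frontier [A—E 2, A—D 6, A—F 8, A—B 14] → take A—E (2); add E.
Step 3: frontier [A—D 6, A—F 8, A—B 14, E—F 12, D—E 15] → take A—D (6); add D.
Step 4: frontier [A—F 8, A—B 14, D—F 9, B—D 17, E—F 12] → take A—F (8); add F.
Step 5: frontier [A—B 14, B—D 17, B—F 2] → take B—F (2); add B.
Vertex order: C, A, E, D, F, B. The 5th vertex is F.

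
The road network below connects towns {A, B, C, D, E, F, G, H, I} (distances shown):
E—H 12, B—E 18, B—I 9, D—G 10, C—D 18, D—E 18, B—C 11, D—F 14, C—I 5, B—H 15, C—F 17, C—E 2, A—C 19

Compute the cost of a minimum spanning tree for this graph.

Kruskal's algorithm — process edges by increasing weight (ties by edge label):
C—E (2): add — endpoints in different components.
C—I (5): add — endpoints in different components.
B—I (9): add — endpoints in different components.
D—G (10): add — endpoints in different components.
B—C (11): skip — B and C already connected.
E—H (12): add — endpoints in different components.
D—F (14): add — endpoints in different components.
B—H (15): skip — B and H already connected.
C—F (17): add — endpoints in different components.
B—E (18): skip — B and E already connected.
C—D (18): skip — C and D already connected.
D—E (18): skip — D and E already connected.
A—C (19): add — endpoints in different components.
MST edges: C—E, C—I, B—I, D—G, E—H, D—F, C—F, A—C; total weight 2+5+9+10+12+14+17+19 = 88.

88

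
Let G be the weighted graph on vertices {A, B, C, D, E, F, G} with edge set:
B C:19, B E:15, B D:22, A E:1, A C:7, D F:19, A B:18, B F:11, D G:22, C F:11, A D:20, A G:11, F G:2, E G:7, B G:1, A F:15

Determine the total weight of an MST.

Grow the tree from F using Prim:
Step 1: cheapest edge leaving the tree is F G (2); add G.
Step 2: cheapest edge leaving the tree is B G (1); add B.
Step 3: cheapest edge leaving the tree is E G (7); add E.
Step 4: cheapest edge leaving the tree is A E (1); add A.
Step 5: cheapest edge leaving the tree is A C (7); add C.
Step 6: cheapest edge leaving the tree is D F (19); add D.
MST edges: F G, B G, E G, A E, A C, D F; total weight 2+1+7+1+7+19 = 37.

37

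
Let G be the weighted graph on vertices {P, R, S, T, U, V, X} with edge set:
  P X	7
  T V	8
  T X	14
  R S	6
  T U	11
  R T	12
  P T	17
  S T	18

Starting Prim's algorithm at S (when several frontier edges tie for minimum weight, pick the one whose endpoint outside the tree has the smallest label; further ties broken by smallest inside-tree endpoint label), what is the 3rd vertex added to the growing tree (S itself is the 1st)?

Prim's algorithm from S:
Step 1: frontier [R S 6, S T 18] → take R S (6); add R.
Step 2: frontier [R T 12, S T 18] → take R T (12); add T.
Step 3: frontier [T V 8, T U 11, T X 14, P T 17] → take T V (8); add V.
Step 4: frontier [T U 11, T X 14, P T 17] → take T U (11); add U.
Step 5: frontier [T X 14, P T 17] → take T X (14); add X.
Step 6: frontier [P T 17, P X 7] → take P X (7); add P.
Vertex order: S, R, T, V, U, X, P. The 3rd vertex is T.

T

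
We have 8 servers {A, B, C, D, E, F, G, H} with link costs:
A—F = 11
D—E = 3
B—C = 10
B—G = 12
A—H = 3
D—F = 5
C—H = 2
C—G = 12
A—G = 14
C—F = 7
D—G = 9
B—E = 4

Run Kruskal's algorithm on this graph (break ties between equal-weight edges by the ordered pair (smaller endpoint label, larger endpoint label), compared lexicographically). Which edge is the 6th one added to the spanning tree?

Sort edges by weight, then run Kruskal:
C—H (2): add — endpoints in different components.
A—H (3): add — endpoints in different components.
D—E (3): add — endpoints in different components.
B—E (4): add — endpoints in different components.
D—F (5): add — endpoints in different components.
C—F (7): add — endpoints in different components.
D—G (9): add — endpoints in different components.
The 6th edge added is C—F.

C-F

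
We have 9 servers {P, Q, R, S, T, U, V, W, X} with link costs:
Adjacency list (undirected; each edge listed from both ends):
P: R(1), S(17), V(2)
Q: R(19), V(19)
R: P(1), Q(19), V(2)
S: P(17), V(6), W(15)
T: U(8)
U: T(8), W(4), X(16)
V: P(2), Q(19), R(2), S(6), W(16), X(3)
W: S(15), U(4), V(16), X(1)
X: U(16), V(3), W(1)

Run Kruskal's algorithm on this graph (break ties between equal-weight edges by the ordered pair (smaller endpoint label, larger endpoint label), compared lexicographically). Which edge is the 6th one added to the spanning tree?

Sort edges by weight, then run Kruskal:
P-R (1): add — endpoints in different components.
W-X (1): add — endpoints in different components.
P-V (2): add — endpoints in different components.
R-V (2): skip — R and V already connected.
V-X (3): add — endpoints in different components.
U-W (4): add — endpoints in different components.
S-V (6): add — endpoints in different components.
T-U (8): add — endpoints in different components.
S-W (15): skip — S and W already connected.
U-X (16): skip — U and X already connected.
V-W (16): skip — V and W already connected.
P-S (17): skip — P and S already connected.
Q-R (19): add — endpoints in different components.
The 6th edge added is S-V.

S-V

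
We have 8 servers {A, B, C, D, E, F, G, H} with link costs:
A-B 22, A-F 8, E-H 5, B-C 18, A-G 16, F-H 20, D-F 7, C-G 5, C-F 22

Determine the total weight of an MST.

79

Kruskal's algorithm — process edges by increasing weight (ties by edge label):
C-G (5): add — endpoints in different components.
E-H (5): add — endpoints in different components.
D-F (7): add — endpoints in different components.
A-F (8): add — endpoints in different components.
A-G (16): add — endpoints in different components.
B-C (18): add — endpoints in different components.
F-H (20): add — endpoints in different components.
MST edges: C-G, E-H, D-F, A-F, A-G, B-C, F-H; total weight 5+5+7+8+16+18+20 = 79.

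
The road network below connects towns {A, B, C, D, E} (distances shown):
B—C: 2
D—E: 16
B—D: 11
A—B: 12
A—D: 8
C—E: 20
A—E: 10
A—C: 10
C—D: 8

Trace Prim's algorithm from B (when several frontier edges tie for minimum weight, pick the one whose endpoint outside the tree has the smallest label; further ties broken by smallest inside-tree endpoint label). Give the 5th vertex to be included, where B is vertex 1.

E

Prim, starting at B.
Step 1: cheapest edge leaving the tree is B—C (2); add C.
Step 2: cheapest edge leaving the tree is C—D (8); add D.
Step 3: cheapest edge leaving the tree is A—D (8); add A.
Step 4: cheapest edge leaving the tree is A—E (10); add E.
Vertex order: B, C, D, A, E. The 5th vertex is E.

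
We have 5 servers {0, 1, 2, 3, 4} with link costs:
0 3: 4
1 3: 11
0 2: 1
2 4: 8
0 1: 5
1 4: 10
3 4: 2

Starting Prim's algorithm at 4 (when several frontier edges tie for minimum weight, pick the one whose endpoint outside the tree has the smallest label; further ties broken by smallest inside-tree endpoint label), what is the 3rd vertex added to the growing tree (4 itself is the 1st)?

0

Prim's algorithm from 4:
Step 1: cheapest edge leaving the tree is 3 4 (2); add 3.
Step 2: cheapest edge leaving the tree is 0 3 (4); add 0.
Step 3: cheapest edge leaving the tree is 0 2 (1); add 2.
Step 4: cheapest edge leaving the tree is 0 1 (5); add 1.
Vertex order: 4, 3, 0, 2, 1. The 3rd vertex is 0.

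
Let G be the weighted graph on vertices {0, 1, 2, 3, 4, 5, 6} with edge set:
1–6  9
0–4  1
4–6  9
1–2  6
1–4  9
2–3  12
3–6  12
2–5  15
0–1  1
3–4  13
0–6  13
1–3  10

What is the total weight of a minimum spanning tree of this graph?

Grow the tree from 2 using Prim:
Step 1: cheapest edge leaving the tree is 1–2 (6); add 1.
Step 2: cheapest edge leaving the tree is 0–1 (1); add 0.
Step 3: cheapest edge leaving the tree is 0–4 (1); add 4.
Step 4: cheapest edge leaving the tree is 1–6 (9); add 6.
Step 5: cheapest edge leaving the tree is 1–3 (10); add 3.
Step 6: cheapest edge leaving the tree is 2–5 (15); add 5.
MST edges: 1–2, 0–1, 0–4, 1–6, 1–3, 2–5; total weight 6+1+1+9+10+15 = 42.

42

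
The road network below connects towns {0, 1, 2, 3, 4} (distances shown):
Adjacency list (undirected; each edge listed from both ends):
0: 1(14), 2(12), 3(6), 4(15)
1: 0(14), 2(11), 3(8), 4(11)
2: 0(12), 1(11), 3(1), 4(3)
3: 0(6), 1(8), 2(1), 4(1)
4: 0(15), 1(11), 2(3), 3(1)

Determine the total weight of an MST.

16

Kruskal's algorithm — process edges by increasing weight (ties by edge label):
2—3 (1): add. Components now {0} {1} {2,3} {4}
3—4 (1): add. Components now {0} {1} {2,3,4}
2—4 (3): skip — 2 and 4 already connected.
0—3 (6): add. Components now {0,2,3,4} {1}
1—3 (8): add. Components now {0,1,2,3,4}
MST edges: 2—3, 3—4, 0—3, 1—3; total weight 1+1+6+8 = 16.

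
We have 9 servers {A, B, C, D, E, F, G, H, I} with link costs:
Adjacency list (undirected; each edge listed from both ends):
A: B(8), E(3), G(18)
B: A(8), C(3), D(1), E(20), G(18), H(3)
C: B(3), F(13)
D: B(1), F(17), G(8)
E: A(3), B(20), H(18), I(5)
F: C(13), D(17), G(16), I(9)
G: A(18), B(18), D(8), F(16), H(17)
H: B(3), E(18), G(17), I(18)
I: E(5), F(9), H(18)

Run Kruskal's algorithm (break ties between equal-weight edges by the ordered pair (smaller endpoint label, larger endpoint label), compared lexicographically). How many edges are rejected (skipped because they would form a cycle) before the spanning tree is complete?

0

Kruskal's algorithm — process edges by increasing weight (ties by edge label):
B-D (1): add — endpoints in different components.
A-E (3): add — endpoints in different components.
B-C (3): add — endpoints in different components.
B-H (3): add — endpoints in different components.
E-I (5): add — endpoints in different components.
A-B (8): add — endpoints in different components.
D-G (8): add — endpoints in different components.
F-I (9): add — endpoints in different components.
Edges rejected before the tree was complete: 0.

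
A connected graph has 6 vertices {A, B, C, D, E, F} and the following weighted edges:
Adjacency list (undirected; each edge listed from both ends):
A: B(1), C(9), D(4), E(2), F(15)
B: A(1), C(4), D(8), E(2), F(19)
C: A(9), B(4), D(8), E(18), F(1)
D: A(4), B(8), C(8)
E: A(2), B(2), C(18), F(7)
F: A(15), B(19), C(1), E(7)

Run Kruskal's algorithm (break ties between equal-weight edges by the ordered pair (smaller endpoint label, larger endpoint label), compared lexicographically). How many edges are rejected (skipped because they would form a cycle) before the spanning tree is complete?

Kruskal's algorithm — process edges by increasing weight (ties by edge label):
A—B (1): add. Components now {A,B} {C} {D} {E} {F}
C—F (1): add. Components now {A,B} {C,F} {D} {E}
A—E (2): add. Components now {A,B,E} {C,F} {D}
B—E (2): skip — B and E already connected.
A—D (4): add. Components now {A,B,D,E} {C,F}
B—C (4): add. Components now {A,B,C,D,E,F}
Edges rejected before the tree was complete: 1.

1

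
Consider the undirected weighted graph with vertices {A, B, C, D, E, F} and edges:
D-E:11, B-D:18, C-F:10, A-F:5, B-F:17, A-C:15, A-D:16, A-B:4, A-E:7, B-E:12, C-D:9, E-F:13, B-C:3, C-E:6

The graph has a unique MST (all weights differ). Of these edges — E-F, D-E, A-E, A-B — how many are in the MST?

Kruskal's algorithm — process edges by increasing weight (ties by edge label):
B-C (3): add — endpoints in different components.
A-B (4): add — endpoints in different components.
A-F (5): add — endpoints in different components.
C-E (6): add — endpoints in different components.
A-E (7): skip — A and E already connected.
C-D (9): add — endpoints in different components.
MST edge set: {B-C, A-B, A-F, C-E, C-D}.
Of the listed edges, {A-B} are in the MST → 1.

1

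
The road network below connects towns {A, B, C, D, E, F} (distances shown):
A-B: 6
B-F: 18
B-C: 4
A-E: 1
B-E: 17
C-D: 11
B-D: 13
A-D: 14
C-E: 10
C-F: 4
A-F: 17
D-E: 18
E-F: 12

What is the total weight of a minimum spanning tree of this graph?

Prim, starting at A.
Step 1: frontier [A-E 1, A-B 6, A-D 14, A-F 17] → take A-E (1); add E.
Step 2: frontier [A-B 6, A-D 14, A-F 17, C-E 10, E-F 12, B-E 17, D-E 18] → take A-B (6); add B.
Step 3: frontier [A-D 14, A-F 17, B-C 4, B-D 13, B-F 18, C-E 10, E-F 12, D-E 18] → take B-C (4); add C.
Step 4: frontier [A-D 14, A-F 17, B-D 13, B-F 18, C-F 4, C-D 11, E-F 12, D-E 18] → take C-F (4); add F.
Step 5: frontier [A-D 14, B-D 13, C-D 11, D-E 18] → take C-D (11); add D.
MST edges: A-E, A-B, B-C, C-F, C-D; total weight 1+6+4+4+11 = 26.

26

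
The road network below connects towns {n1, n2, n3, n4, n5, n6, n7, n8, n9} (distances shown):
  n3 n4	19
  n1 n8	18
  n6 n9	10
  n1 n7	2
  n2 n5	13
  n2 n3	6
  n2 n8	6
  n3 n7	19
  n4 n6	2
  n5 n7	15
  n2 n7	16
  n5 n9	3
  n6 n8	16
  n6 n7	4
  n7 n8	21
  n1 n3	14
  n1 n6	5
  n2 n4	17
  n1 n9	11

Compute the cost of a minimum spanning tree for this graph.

Prim's algorithm from n3:
Step 1: cheapest edge leaving the tree is n2 n3 (6); add n2.
Step 2: cheapest edge leaving the tree is n2 n8 (6); add n8.
Step 3: cheapest edge leaving the tree is n2 n5 (13); add n5.
Step 4: cheapest edge leaving the tree is n5 n9 (3); add n9.
Step 5: cheapest edge leaving the tree is n6 n9 (10); add n6.
Step 6: cheapest edge leaving the tree is n4 n6 (2); add n4.
Step 7: cheapest edge leaving the tree is n6 n7 (4); add n7.
Step 8: cheapest edge leaving the tree is n1 n7 (2); add n1.
MST edges: n2 n3, n2 n8, n2 n5, n5 n9, n6 n9, n4 n6, n6 n7, n1 n7; total weight 6+6+13+3+10+2+4+2 = 46.

46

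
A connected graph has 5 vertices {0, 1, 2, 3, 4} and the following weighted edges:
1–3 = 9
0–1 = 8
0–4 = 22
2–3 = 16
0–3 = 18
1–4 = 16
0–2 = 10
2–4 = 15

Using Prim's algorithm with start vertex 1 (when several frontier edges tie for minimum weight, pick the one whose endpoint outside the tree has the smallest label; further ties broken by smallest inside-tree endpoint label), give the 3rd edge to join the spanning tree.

0-2

Grow the tree from 1 using Prim:
Step 1: frontier [0–1 8, 1–3 9, 1–4 16] → take 0–1 (8); add 0.
Step 2: frontier [0–2 10, 0–3 18, 0–4 22, 1–3 9, 1–4 16] → take 1–3 (9); add 3.
Step 3: frontier [0–2 10, 0–4 22, 1–4 16, 2–3 16] → take 0–2 (10); add 2.
Step 4: frontier [0–4 22, 1–4 16, 2–4 15] → take 2–4 (15); add 4.
The 3rd edge added is 0–2.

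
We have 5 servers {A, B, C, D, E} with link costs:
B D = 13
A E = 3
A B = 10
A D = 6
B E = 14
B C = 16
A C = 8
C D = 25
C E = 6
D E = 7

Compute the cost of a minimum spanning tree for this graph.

Prim, starting at A.
Step 1: cheapest edge leaving the tree is A E (3); add E.
Step 2: cheapest edge leaving the tree is C E (6); add C.
Step 3: cheapest edge leaving the tree is A D (6); add D.
Step 4: cheapest edge leaving the tree is A B (10); add B.
MST edges: A E, C E, A D, A B; total weight 3+6+6+10 = 25.

25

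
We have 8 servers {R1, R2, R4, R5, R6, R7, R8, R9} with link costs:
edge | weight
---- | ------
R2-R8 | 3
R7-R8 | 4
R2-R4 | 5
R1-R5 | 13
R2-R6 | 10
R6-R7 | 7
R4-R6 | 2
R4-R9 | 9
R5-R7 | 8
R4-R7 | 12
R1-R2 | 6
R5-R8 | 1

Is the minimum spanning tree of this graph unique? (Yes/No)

Kruskal: consider edges lightest-first.
R5-R8 (1): add — endpoints in different components.
R4-R6 (2): add — endpoints in different components.
R2-R8 (3): add — endpoints in different components.
R7-R8 (4): add — endpoints in different components.
R2-R4 (5): add — endpoints in different components.
R1-R2 (6): add — endpoints in different components.
R6-R7 (7): skip — R7 and R6 already connected.
R5-R7 (8): skip — R7 and R5 already connected.
R4-R9 (9): add — endpoints in different components.
Every non-tree edge has weight strictly greater than the heaviest edge on the tree path between its endpoints, so the MST is unique.

Yes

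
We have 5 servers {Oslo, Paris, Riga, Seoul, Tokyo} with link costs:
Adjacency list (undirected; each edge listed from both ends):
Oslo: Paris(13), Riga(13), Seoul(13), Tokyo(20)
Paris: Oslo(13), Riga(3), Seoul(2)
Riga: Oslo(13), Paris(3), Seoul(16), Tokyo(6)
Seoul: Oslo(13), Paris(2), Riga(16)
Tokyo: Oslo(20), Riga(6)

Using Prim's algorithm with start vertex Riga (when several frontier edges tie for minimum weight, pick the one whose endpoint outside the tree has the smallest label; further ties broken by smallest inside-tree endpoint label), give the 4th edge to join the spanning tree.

Oslo-Paris

Prim, starting at Riga.
Step 1: cheapest edge leaving the tree is Paris–Riga (3); add Paris.
Step 2: cheapest edge leaving the tree is Paris–Seoul (2); add Seoul.
Step 3: cheapest edge leaving the tree is Riga–Tokyo (6); add Tokyo.
Step 4: cheapest edge leaving the tree is Oslo–Paris (13); add Oslo.
The 4th edge added is Oslo–Paris.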